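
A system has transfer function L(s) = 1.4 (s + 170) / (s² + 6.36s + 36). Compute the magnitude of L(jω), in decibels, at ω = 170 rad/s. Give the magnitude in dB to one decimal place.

-38.7 dB

|j170 + 170| = √(170² + 170²) = 240.4
|(j170)² + 6.36(j170) + 36| = |-28864 + j1081.2| = 2.888e+04
|L(j170)| = 1.4 × 240.4 / 2.888e+04 = 0.011653
20 log₁₀(0.011653) = -38.67 dB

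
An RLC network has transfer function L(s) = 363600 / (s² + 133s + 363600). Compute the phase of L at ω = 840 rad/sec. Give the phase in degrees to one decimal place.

-161.9°

∠[(j840)² + 133(j840) + 363600] = ∠[-3.42e+05 + j1.1172e+05] = 161.91°
∠L(j840) = −161.91° = -161.91°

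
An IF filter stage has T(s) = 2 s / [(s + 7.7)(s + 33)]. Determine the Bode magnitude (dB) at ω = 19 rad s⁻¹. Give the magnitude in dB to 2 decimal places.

|j19| = 19
|j19 + 7.7| = √(19² + 7.7²) = 20.5
|j19 + 33| = √(19² + 33²) = 38.08
|T(j19)| = 2 × 19 / (20.5 × 38.08) = 0.048677
20 log₁₀(0.048677) = -26.253 dB

-26.25 dB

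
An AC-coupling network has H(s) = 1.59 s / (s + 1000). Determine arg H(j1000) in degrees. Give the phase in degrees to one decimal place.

∠(j1000) = 90.00°
∠(j1000 + 1000) = arctan(1000/1000) = 45.00°
∠H(j1000) = 90.00° − 45.00° = 45.00°

45.0°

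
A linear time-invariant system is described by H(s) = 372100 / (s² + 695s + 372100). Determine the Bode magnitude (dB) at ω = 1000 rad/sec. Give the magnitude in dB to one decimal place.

|(j1000)² + 695(j1000) + 372100| = |-6.279e+05 + j6.95e+05| = 9.366e+05
|H(j1000)| = 372100 / 9.366e+05 = 0.39727
20 log₁₀(0.39727) = -8.02 dB

-8.0 dB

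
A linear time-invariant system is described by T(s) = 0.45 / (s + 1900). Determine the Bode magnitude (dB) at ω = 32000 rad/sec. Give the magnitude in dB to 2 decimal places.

-97.05 dB

|j32000 + 1900| = √(32000² + 1900²) = 3.206e+04
|T(j32000)| = 0.45 / 3.206e+04 = 1.4038e-05
20 log₁₀(1.4038e-05) = -97.054 dB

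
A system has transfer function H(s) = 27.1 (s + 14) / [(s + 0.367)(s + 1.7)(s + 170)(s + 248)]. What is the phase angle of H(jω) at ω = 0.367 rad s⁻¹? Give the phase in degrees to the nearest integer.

∠(j0.367 + 14) = arctan(0.367/14) = 1.50°
∠(j0.367 + 0.367) = arctan(0.367/0.367) = 45.00°
∠(j0.367 + 1.7) = arctan(0.367/1.7) = 12.18°
∠(j0.367 + 170) = arctan(0.367/170) = 0.12°
∠(j0.367 + 248) = arctan(0.367/248) = 0.08°
∠H(j0.367) = 1.50° − (45.00° + 12.18° + 0.12° + 0.08°) = -55.89°

-56°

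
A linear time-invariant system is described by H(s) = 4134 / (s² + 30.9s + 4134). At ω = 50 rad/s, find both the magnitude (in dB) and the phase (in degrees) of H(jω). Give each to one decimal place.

|H| = 5.3 dB, ∠H = -43.4 deg

|(j50)² + 30.9(j50) + 4134| = |1634 + j1545| = 2249
|H(j50)| = 4134 / 2249 = 1.8383
20 log₁₀(1.8383) = 5.29 dB
∠[(j50)² + 30.9(j50) + 4134] = ∠[1634 + j1545] = 43.40°
∠H(j50) = −43.40° = -43.40°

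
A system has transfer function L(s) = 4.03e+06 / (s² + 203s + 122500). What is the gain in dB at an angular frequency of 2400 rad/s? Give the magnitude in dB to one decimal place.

-2.9 dB

|(j2400)² + 203(j2400) + 122500| = |-5.6375e+06 + j4.872e+05| = 5.659e+06
|L(j2400)| = 4.03e+06 / 5.659e+06 = 0.7122
20 log₁₀(0.7122) = -2.95 dB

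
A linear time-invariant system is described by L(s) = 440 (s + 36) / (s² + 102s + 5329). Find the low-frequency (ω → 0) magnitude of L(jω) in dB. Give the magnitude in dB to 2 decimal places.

L(0) = 440 × 36 / 5329 = 2.9724
20 log₁₀(2.9724) = 9.462 dB

9.46 dB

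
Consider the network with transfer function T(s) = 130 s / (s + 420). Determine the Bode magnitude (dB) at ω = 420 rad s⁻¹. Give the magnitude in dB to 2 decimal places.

39.27 dB

|j420| = 420
|j420 + 420| = √(420² + 420²) = 594
|T(j420)| = 130 × 420 / 594 = 91.924
20 log₁₀(91.924) = 39.269 dB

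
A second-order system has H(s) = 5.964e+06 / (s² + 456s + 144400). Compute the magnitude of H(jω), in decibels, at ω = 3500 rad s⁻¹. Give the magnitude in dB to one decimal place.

-6.2 dB

|(j3500)² + 456(j3500) + 144400| = |-1.2106e+07 + j1.596e+06| = 1.221e+07
|H(j3500)| = 5.964e+06 / 1.221e+07 = 0.48844
20 log₁₀(0.48844) = -6.22 dB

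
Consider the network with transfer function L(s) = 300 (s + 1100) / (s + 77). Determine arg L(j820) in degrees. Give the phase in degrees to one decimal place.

∠(j820 + 1100) = arctan(820/1100) = 36.70°
∠(j820 + 77) = arctan(820/77) = 84.64°
∠L(j820) = 36.70° − 84.64° = -47.93°

-47.9°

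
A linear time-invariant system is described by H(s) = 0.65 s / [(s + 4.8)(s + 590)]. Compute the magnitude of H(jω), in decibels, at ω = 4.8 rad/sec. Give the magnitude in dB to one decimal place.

|j4.8| = 4.8
|j4.8 + 4.8| = √(4.8² + 4.8²) = 6.788
|j4.8 + 590| = √(4.8² + 590²) = 590
|H(j4.8)| = 0.65 × 4.8 / (6.788 × 590) = 0.00077899
20 log₁₀(0.00077899) = -62.17 dB

-62.2 dB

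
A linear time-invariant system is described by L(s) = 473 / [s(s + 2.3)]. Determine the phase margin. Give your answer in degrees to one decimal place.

Gain crossover: |L(jω)| = 1 at ω ≈ 21.7 rad/sec.
∠L(j21.7) = −90° − arctan(21.7/2.3) ≈ -173.95°
PM = 180° + (-173.95°) = 6.05°

6.1°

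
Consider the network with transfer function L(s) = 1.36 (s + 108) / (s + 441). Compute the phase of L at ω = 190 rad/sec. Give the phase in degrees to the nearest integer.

37 deg

∠(j190 + 108) = arctan(190/108) = 60.39°
∠(j190 + 441) = arctan(190/441) = 23.31°
∠L(j190) = 60.39° − 23.31° = 37.08°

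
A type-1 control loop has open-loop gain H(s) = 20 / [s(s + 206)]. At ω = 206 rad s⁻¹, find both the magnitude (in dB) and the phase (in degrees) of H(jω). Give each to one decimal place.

|H| = -69.5 dB, ∠H = -135.0°

|j206 + 206| = √(206² + 206²) = 291.3
|j206| = 206
|H(j206)| = 20 / (291.3 × 206) = 0.00033326
20 log₁₀(0.00033326) = -69.54 dB
∠(j206 + 206) = arctan(206/206) = 45.00°
∠(j206) = 90.00°
∠H(j206) = − (45.00° + 90.00°) = -135.00°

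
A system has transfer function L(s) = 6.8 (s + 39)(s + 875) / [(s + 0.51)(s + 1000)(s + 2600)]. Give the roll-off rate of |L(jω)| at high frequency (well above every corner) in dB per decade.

With 2 zeros and 3 poles, the high-frequency asymptotic slope is 20 × (2 − 3) = -20 dB/decade.

-20 dB/decade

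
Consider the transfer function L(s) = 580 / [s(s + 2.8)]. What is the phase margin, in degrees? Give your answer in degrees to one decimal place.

6.7°

Gain crossover: |L(jω)| = 1 at ω ≈ 24 rad s⁻¹.
∠L(j24) = −90° − arctan(24/2.8) ≈ -173.35°
PM = 180° + (-173.35°) = 6.65°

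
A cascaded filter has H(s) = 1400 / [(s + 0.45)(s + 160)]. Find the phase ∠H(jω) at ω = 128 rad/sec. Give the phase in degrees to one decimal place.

∠(j128 + 0.45) = arctan(128/0.45) = 89.80°
∠(j128 + 160) = arctan(128/160) = 38.66°
∠H(j128) = − (89.80° + 38.66°) = -128.46°

-128.5 deg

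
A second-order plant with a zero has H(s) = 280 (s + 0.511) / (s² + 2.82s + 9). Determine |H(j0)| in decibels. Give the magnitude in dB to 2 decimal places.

24.03 dB

H(0) = 280 × 0.511 / 9 = 15.898
20 log₁₀(15.898) = 24.027 dB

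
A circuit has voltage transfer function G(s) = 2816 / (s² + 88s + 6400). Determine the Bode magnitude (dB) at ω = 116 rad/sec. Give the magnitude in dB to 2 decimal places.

-12.88 dB

|(j116)² + 88(j116) + 6400| = |-7056 + j10208| = 1.241e+04
|G(j116)| = 2816 / 1.241e+04 = 0.22693
20 log₁₀(0.22693) = -12.882 dB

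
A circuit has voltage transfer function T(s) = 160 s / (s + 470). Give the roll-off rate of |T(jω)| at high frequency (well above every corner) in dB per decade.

0 dB/decade

With 1 zero and 1 pole, the high-frequency asymptotic slope is 20 × (1 − 1) = 0 dB/decade.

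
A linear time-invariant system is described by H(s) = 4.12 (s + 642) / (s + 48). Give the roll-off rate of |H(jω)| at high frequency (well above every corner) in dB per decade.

0 dB/decade

With 1 zero and 1 pole, the high-frequency asymptotic slope is 20 × (1 − 1) = 0 dB/decade.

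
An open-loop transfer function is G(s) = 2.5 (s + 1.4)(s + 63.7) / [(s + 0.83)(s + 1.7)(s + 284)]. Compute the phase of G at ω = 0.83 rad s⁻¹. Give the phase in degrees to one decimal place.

∠(j0.83 + 1.4) = arctan(0.83/1.4) = 30.66°
∠(j0.83 + 63.7) = arctan(0.83/63.7) = 0.75°
∠(j0.83 + 0.83) = arctan(0.83/0.83) = 45.00°
∠(j0.83 + 1.7) = arctan(0.83/1.7) = 26.02°
∠(j0.83 + 284) = arctan(0.83/284) = 0.17°
∠G(j0.83) = 30.66° + 0.75° − (45.00° + 26.02° + 0.17°) = -39.78°

-39.8 deg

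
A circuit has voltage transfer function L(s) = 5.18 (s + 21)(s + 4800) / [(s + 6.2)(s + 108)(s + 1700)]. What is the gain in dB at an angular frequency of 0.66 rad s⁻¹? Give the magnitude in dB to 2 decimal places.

-6.81 dB

|j0.66 + 21| = √(0.66² + 21²) = 21.01
|j0.66 + 4800| = √(0.66² + 4800²) = 4800
|j0.66 + 6.2| = √(0.66² + 6.2²) = 6.235
|j0.66 + 108| = √(0.66² + 108²) = 108
|j0.66 + 1700| = √(0.66² + 1700²) = 1700
|L(j0.66)| = 5.18 × 21.01 × 4800 / (6.235 × 108 × 1700) = 0.45634
20 log₁₀(0.45634) = -6.814 dB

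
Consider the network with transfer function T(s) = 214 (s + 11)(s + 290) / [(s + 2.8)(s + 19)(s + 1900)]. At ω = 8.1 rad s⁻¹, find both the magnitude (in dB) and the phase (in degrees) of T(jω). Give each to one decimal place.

|j8.1 + 11| = √(8.1² + 11²) = 13.66
|j8.1 + 290| = √(8.1² + 290²) = 290.1
|j8.1 + 2.8| = √(8.1² + 2.8²) = 8.57
|j8.1 + 19| = √(8.1² + 19²) = 20.65
|j8.1 + 1900| = √(8.1² + 1900²) = 1900
|T(j8.1)| = 214 × 13.66 × 290.1 / (8.57 × 20.65 × 1900) = 2.5216
20 log₁₀(2.5216) = 8.03 dB
∠(j8.1 + 11) = arctan(8.1/11) = 36.37°
∠(j8.1 + 290) = arctan(8.1/290) = 1.60°
∠(j8.1 + 2.8) = arctan(8.1/2.8) = 70.93°
∠(j8.1 + 19) = arctan(8.1/19) = 23.09°
∠(j8.1 + 1900) = arctan(8.1/1900) = 0.24°
∠T(j8.1) = 36.37° + 1.60° − (70.93° + 23.09° + 0.24°) = -56.30°

|T| = 8.0 dB, ∠T = -56.3°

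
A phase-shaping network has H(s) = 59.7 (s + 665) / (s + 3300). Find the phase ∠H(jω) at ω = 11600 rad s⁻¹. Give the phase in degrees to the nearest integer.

∠(j11600 + 665) = arctan(11600/665) = 86.72°
∠(j11600 + 3300) = arctan(11600/3300) = 74.12°
∠H(j11600) = 86.72° − 74.12° = 12.60°

13°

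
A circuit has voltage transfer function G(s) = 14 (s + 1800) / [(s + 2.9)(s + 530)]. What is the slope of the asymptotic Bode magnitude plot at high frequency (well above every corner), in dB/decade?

With 1 zero and 2 poles, the high-frequency asymptotic slope is 20 × (1 − 2) = -20 dB/decade.

-20 dB/decade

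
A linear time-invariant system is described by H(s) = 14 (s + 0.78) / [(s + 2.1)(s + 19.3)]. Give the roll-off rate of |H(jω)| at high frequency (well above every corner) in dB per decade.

-20 dB/decade

With 1 zero and 2 poles, the high-frequency asymptotic slope is 20 × (1 − 2) = -20 dB/decade.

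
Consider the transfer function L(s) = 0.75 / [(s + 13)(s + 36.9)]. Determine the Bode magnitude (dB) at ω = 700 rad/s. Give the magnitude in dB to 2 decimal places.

|j700 + 13| = √(700² + 13²) = 700.1
|j700 + 36.9| = √(700² + 36.9²) = 701
|L(j700)| = 0.75 / (700.1 × 701) = 1.5282e-06
20 log₁₀(1.5282e-06) = -116.316 dB

-116.32 dB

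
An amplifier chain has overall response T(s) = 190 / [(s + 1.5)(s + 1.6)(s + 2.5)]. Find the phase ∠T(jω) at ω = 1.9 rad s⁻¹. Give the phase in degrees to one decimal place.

∠(j1.9 + 1.5) = arctan(1.9/1.5) = 51.71°
∠(j1.9 + 1.6) = arctan(1.9/1.6) = 49.90°
∠(j1.9 + 2.5) = arctan(1.9/2.5) = 37.23°
∠T(j1.9) = − (51.71° + 49.90° + 37.23°) = -138.84°

-138.8°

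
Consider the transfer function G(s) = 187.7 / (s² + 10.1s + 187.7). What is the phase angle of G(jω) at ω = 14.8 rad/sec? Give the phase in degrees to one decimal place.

-101.8°

∠[(j14.8)² + 10.1(j14.8) + 187.7] = ∠[-31.34 + j149.48] = 101.84°
∠G(j14.8) = −101.84° = -101.84°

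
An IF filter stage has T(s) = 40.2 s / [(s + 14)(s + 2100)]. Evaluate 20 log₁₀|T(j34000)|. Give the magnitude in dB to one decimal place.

|j34000| = 3.4e+04
|j34000 + 14| = √(34000² + 14²) = 3.4e+04
|j34000 + 2100| = √(34000² + 2100²) = 3.406e+04
|T(j34000)| = 40.2 × 3.4e+04 / (3.4e+04 × 3.406e+04) = 0.0011801
20 log₁₀(0.0011801) = -58.56 dB

-58.6 dB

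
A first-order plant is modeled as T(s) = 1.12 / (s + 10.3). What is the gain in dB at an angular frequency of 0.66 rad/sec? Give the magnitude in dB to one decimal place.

|j0.66 + 10.3| = √(0.66² + 10.3²) = 10.32
|T(j0.66)| = 1.12 / 10.32 = 0.10852
20 log₁₀(0.10852) = -19.29 dB

-19.3 dB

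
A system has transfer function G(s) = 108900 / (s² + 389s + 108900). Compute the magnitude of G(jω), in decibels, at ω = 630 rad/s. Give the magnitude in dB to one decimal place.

|(j630)² + 389(j630) + 108900| = |-2.88e+05 + j2.4507e+05| = 3.782e+05
|G(j630)| = 108900 / 3.782e+05 = 0.28798
20 log₁₀(0.28798) = -10.81 dB

-10.8 dB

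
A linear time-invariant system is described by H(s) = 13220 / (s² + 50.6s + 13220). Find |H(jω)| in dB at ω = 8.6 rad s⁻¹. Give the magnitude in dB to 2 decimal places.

0.04 dB

|(j8.6)² + 50.6(j8.6) + 13220| = |13146 + j435.16| = 1.315e+04
|H(j8.6)| = 13220 / 1.315e+04 = 1.0051
20 log₁₀(1.0051) = 0.044 dB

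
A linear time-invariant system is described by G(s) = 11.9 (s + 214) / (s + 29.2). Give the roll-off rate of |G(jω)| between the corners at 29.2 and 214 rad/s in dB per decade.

In this band the factors already past their corner are: pole at 29.2; net slope = -20 dB/decade.

-20 dB/decade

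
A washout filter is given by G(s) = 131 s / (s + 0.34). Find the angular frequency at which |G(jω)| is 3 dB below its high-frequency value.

For a single-pole high-pass, the −3 dB point is at the pole: ω = 0.34 rad/s.

0.34 rad/s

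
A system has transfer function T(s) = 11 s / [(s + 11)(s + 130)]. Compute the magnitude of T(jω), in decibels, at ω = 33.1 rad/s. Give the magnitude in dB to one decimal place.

-22.2 dB

|j33.1| = 33.1
|j33.1 + 11| = √(33.1² + 11²) = 34.88
|j33.1 + 130| = √(33.1² + 130²) = 134.1
|T(j33.1)| = 11 × 33.1 / (34.88 × 134.1) = 0.077815
20 log₁₀(0.077815) = -22.18 dB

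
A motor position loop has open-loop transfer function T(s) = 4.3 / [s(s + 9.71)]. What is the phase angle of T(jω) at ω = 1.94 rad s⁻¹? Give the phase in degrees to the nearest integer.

∠(j1.94 + 9.71) = arctan(1.94/9.71) = 11.30°
∠(j1.94) = 90.00°
∠T(j1.94) = − (11.30° + 90.00°) = -101.30°

-101 deg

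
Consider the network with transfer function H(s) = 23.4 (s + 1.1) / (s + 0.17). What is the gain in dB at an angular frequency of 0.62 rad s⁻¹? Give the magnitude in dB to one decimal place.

|j0.62 + 1.1| = √(0.62² + 1.1²) = 1.263
|j0.62 + 0.17| = √(0.62² + 0.17²) = 0.6429
|H(j0.62)| = 23.4 × 1.263 / 0.6429 = 45.96
20 log₁₀(45.96) = 33.25 dB

33.2 dB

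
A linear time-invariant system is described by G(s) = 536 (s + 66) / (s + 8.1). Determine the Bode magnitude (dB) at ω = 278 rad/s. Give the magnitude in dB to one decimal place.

54.8 dB

|j278 + 66| = √(278² + 66²) = 285.7
|j278 + 8.1| = √(278² + 8.1²) = 278.1
|G(j278)| = 536 × 285.7 / 278.1 = 550.66
20 log₁₀(550.66) = 54.82 dB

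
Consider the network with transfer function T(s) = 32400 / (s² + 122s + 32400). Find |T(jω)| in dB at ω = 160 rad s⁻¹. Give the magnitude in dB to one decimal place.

3.9 dB

|(j160)² + 122(j160) + 32400| = |6800 + j19520| = 2.067e+04
|T(j160)| = 32400 / 2.067e+04 = 1.5674
20 log₁₀(1.5674) = 3.90 dB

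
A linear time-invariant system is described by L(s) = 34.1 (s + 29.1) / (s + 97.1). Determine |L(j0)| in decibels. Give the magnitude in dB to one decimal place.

L(0) = 34.1 × 29.1 / 97.1 = 10.219
20 log₁₀(10.219) = 20.19 dB

20.2 dB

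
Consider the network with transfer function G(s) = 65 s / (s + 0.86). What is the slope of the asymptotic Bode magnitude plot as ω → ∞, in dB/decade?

With 1 zero and 1 pole, the high-frequency asymptotic slope is 20 × (1 − 1) = 0 dB/decade.

0 dB/decade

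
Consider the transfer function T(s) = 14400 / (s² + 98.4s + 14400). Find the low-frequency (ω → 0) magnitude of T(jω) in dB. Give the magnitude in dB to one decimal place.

0.0 dB

T(0) = 14400 / 14400 = 1
20 log₁₀(1) = 0.00 dB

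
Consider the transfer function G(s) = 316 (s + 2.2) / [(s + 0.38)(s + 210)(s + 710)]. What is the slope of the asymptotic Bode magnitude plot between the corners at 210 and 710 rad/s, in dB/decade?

-20 dB/decade

In this band the factors already past their corner are: zero at 2.2, pole at 0.38, pole at 210; net slope = -20 dB/decade.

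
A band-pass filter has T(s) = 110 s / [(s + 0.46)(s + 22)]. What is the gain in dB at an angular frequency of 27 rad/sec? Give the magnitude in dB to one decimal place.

|j27| = 27
|j27 + 0.46| = √(27² + 0.46²) = 27
|j27 + 22| = √(27² + 22²) = 34.83
|T(j27)| = 110 × 27 / (27 × 34.83) = 3.1579
20 log₁₀(3.1579) = 9.99 dB

10.0 dB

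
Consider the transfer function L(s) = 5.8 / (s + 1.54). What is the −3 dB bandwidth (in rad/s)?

1.54 rad/s

For a single-pole low-pass, the −3 dB point is at the pole: ω = 1.54 rad/s.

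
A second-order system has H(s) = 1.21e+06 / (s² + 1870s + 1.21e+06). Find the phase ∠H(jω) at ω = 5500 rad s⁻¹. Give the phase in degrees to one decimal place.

∠[(j5500)² + 1870(j5500) + 1.21e+06] = ∠[-2.904e+07 + j1.0285e+07] = 160.50°
∠H(j5500) = −160.50° = -160.50°

-160.5°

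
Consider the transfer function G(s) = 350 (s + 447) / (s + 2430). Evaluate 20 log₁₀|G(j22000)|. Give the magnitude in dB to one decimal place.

50.8 dB

|j22000 + 447| = √(22000² + 447²) = 2.2e+04
|j22000 + 2430| = √(22000² + 2430²) = 2.213e+04
|G(j22000)| = 350 × 2.2e+04 / 2.213e+04 = 347.96
20 log₁₀(347.96) = 50.83 dB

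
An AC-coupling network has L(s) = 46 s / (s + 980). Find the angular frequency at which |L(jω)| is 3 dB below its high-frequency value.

980 rad/sec

For a single-pole high-pass, the −3 dB point is at the pole: ω = 980 rad/sec.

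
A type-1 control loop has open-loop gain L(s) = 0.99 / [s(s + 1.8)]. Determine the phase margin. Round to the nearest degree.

Gain crossover: |L(jω)| = 1 at ω ≈ 0.528 rad/sec.
∠L(j0.528) = −90° − arctan(0.528/1.8) ≈ -106.34°
PM = 180° + (-106.34°) = 73.66°

74°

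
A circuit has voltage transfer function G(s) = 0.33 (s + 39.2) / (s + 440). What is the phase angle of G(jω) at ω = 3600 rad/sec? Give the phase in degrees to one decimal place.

∠(j3600 + 39.2) = arctan(3600/39.2) = 89.38°
∠(j3600 + 440) = arctan(3600/440) = 83.03°
∠G(j3600) = 89.38° − 83.03° = 6.34°

6.3°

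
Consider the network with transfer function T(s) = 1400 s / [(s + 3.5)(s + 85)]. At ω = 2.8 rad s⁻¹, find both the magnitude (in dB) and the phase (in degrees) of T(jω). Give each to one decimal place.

|j2.8| = 2.8
|j2.8 + 3.5| = √(2.8² + 3.5²) = 4.482
|j2.8 + 85| = √(2.8² + 85²) = 85.05
|T(j2.8)| = 1400 × 2.8 / (4.482 × 85.05) = 10.284
20 log₁₀(10.284) = 20.24 dB
∠(j2.8) = 90.00°
∠(j2.8 + 3.5) = arctan(2.8/3.5) = 38.66°
∠(j2.8 + 85) = arctan(2.8/85) = 1.89°
∠T(j2.8) = 90.00° − (38.66° + 1.89°) = 49.45°

|T| = 20.2 dB, ∠T = 49.5 deg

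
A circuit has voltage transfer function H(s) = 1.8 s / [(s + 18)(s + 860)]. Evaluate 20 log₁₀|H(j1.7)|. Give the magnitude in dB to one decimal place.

-74.1 dB

|j1.7| = 1.7
|j1.7 + 18| = √(1.7² + 18²) = 18.08
|j1.7 + 860| = √(1.7² + 860²) = 860
|H(j1.7)| = 1.8 × 1.7 / (18.08 × 860) = 0.0001968
20 log₁₀(0.0001968) = -74.12 dB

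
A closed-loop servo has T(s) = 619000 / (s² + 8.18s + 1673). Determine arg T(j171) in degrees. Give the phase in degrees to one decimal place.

-177.1°

∠[(j171)² + 8.18(j171) + 1673] = ∠[-27568 + j1398.8] = 177.10°
∠T(j171) = −177.10° = -177.10°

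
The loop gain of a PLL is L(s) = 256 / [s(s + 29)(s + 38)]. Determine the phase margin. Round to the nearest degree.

Gain crossover: |L(jω)| = 1 at ω ≈ 0.232 rad s⁻¹.
∠L(j0.232) = −90° − arctan(0.232/29) − arctan(0.232/38) ≈ -90.81°
PM = 180° + (-90.81°) = 89.19°

89°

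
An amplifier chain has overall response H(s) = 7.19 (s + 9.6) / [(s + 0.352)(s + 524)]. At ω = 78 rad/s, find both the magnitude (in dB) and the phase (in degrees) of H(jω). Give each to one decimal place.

|H| = -37.3 dB, ∠H = -15.2°

|j78 + 9.6| = √(78² + 9.6²) = 78.59
|j78 + 0.352| = √(78² + 0.352²) = 78
|j78 + 524| = √(78² + 524²) = 529.8
|H(j78)| = 7.19 × 78.59 / (78 × 529.8) = 0.013674
20 log₁₀(0.013674) = -37.28 dB
∠(j78 + 9.6) = arctan(78/9.6) = 82.98°
∠(j78 + 0.352) = arctan(78/0.352) = 89.74°
∠(j78 + 524) = arctan(78/524) = 8.47°
∠H(j78) = 82.98° − (89.74° + 8.47°) = -15.22°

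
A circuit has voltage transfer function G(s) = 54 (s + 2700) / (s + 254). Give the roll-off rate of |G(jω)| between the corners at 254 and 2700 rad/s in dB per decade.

-20 dB/decade

In this band the factors already past their corner are: pole at 254; net slope = -20 dB/decade.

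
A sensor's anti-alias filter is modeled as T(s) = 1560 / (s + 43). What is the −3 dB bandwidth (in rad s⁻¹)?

For a single-pole low-pass, the −3 dB point is at the pole: ω = 43 rad s⁻¹.

43 rad s⁻¹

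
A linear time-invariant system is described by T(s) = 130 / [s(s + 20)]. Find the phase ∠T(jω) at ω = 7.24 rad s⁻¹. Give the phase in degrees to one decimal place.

∠(j7.24 + 20) = arctan(7.24/20) = 19.90°
∠(j7.24) = 90.00°
∠T(j7.24) = − (19.90° + 90.00°) = -109.90°

-109.9 deg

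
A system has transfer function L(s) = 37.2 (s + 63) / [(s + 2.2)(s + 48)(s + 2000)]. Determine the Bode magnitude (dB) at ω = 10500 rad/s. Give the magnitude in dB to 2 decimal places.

|j10500 + 63| = √(10500² + 63²) = 1.05e+04
|j10500 + 2.2| = √(10500² + 2.2²) = 1.05e+04
|j10500 + 48| = √(10500² + 48²) = 1.05e+04
|j10500 + 2000| = √(10500² + 2000²) = 1.069e+04
|L(j10500)| = 37.2 × 1.05e+04 / (1.05e+04 × 1.05e+04 × 1.069e+04) = 3.3146e-07
20 log₁₀(3.3146e-07) = -129.591 dB

-129.59 dB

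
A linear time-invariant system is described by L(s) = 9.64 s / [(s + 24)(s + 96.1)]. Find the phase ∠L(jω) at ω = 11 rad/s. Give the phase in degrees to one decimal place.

58.8°

∠(j11) = 90.00°
∠(j11 + 24) = arctan(11/24) = 24.62°
∠(j11 + 96.1) = arctan(11/96.1) = 6.53°
∠L(j11) = 90.00° − (24.62° + 6.53°) = 58.85°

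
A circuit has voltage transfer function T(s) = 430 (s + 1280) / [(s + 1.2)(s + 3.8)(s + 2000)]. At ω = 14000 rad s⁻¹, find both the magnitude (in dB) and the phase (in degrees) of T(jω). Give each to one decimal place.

|j14000 + 1280| = √(14000² + 1280²) = 1.406e+04
|j14000 + 1.2| = √(14000² + 1.2²) = 1.4e+04
|j14000 + 3.8| = √(14000² + 3.8²) = 1.4e+04
|j14000 + 2000| = √(14000² + 2000²) = 1.414e+04
|T(j14000)| = 430 × 1.406e+04 / (1.4e+04 × 1.4e+04 × 1.414e+04) = 2.1809e-06
20 log₁₀(2.1809e-06) = -113.23 dB
∠(j14000 + 1280) = arctan(14000/1280) = 84.78°
∠(j14000 + 1.2) = arctan(14000/1.2) = 90.00°
∠(j14000 + 3.8) = arctan(14000/3.8) = 89.98°
∠(j14000 + 2000) = arctan(14000/2000) = 81.87°
∠T(j14000) = 84.78° − (90.00° + 89.98° + 81.87°) = -177.07°

|T| = -113.2 dB, ∠T = -177.1 deg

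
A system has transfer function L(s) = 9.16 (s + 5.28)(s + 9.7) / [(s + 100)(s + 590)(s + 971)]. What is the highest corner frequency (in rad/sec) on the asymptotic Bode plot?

971 rad/sec

Break frequencies occur at each pole and zero magnitude: 5.28 rad/sec, 9.7 rad/sec, 100 rad/sec, 590 rad/sec, 971 rad/sec.
The highest is 971 rad/sec.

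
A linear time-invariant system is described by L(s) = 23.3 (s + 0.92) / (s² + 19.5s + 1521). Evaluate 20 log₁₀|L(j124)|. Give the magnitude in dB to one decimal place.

-13.7 dB

|j124 + 0.92| = √(124² + 0.92²) = 124
|(j124)² + 19.5(j124) + 1521| = |-13855 + j2418| = 1.406e+04
|L(j124)| = 23.3 × 124 / 1.406e+04 = 0.20543
20 log₁₀(0.20543) = -13.75 dB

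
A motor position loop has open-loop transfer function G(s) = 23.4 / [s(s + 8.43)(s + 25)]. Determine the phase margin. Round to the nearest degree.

89°

Gain crossover: |G(jω)| = 1 at ω ≈ 0.111 rad/sec.
∠G(j0.111) = −90° − arctan(0.111/8.43) − arctan(0.111/25) ≈ -91.01°
PM = 180° + (-91.01°) = 88.99°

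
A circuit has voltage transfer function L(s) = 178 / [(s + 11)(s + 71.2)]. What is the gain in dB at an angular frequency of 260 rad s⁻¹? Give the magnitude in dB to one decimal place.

-51.9 dB

|j260 + 11| = √(260² + 11²) = 260.2
|j260 + 71.2| = √(260² + 71.2²) = 269.6
|L(j260)| = 178 / (260.2 × 269.6) = 0.0025374
20 log₁₀(0.0025374) = -51.91 dB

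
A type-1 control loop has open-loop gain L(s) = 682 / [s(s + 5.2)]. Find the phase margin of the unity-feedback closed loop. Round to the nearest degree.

Gain crossover: |L(jω)| = 1 at ω ≈ 25.9 rad/sec.
∠L(j25.9) = −90° − arctan(25.9/5.2) ≈ -168.63°
PM = 180° + (-168.63°) = 11.37°

11°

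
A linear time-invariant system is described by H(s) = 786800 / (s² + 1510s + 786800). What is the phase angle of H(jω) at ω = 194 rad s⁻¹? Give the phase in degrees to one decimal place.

∠[(j194)² + 1510(j194) + 786800] = ∠[7.4916e+05 + j2.9294e+05] = 21.36°
∠H(j194) = −21.36° = -21.36°

-21.4°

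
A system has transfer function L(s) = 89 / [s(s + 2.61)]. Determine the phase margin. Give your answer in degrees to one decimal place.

15.7°

Gain crossover: |L(jω)| = 1 at ω ≈ 9.26 rad s⁻¹.
∠L(j9.26) = −90° − arctan(9.26/2.61) ≈ -164.25°
PM = 180° + (-164.25°) = 15.75°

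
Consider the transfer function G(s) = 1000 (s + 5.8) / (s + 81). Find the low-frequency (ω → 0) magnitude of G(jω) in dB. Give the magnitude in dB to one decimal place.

37.1 dB

G(0) = 1000 × 5.8 / 81 = 71.605
20 log₁₀(71.605) = 37.10 dB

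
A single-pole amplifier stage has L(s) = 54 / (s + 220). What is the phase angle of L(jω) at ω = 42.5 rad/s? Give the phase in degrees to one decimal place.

-10.9°

∠(j42.5 + 220) = arctan(42.5/220) = 10.93°
∠L(j42.5) = −10.93° = -10.93°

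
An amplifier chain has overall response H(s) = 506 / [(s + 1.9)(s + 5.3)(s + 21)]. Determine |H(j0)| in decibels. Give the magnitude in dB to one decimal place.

H(0) = 506 / (1.9 × 5.3 × 21) = 2.3928
20 log₁₀(2.3928) = 7.58 dB

7.6 dB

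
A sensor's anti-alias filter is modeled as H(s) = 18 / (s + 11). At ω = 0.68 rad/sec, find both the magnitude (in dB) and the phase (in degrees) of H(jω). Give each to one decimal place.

|j0.68 + 11| = √(0.68² + 11²) = 11.02
|H(j0.68)| = 18 / 11.02 = 1.6332
20 log₁₀(1.6332) = 4.26 dB
∠(j0.68 + 11) = arctan(0.68/11) = 3.54°
∠H(j0.68) = −3.54° = -3.54°

|H| = 4.3 dB, ∠H = -3.5°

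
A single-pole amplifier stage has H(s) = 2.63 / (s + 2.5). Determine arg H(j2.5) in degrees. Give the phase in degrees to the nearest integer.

∠(j2.5 + 2.5) = arctan(2.5/2.5) = 45.00°
∠H(j2.5) = −45.00° = -45.00°

-45°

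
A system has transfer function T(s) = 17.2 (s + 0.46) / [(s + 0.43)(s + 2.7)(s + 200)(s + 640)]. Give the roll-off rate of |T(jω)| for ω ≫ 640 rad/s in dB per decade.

-60 dB/decade

With 1 zero and 4 poles, the high-frequency asymptotic slope is 20 × (1 − 4) = -60 dB/decade.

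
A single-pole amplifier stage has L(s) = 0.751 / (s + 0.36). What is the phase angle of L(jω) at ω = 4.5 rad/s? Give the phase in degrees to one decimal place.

-85.4 deg

∠(j4.5 + 0.36) = arctan(4.5/0.36) = 85.43°
∠L(j4.5) = −85.43° = -85.43°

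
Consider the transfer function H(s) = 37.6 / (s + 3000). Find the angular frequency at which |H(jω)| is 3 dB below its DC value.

3000 rad/s

For a single-pole low-pass, the −3 dB point is at the pole: ω = 3000 rad/s.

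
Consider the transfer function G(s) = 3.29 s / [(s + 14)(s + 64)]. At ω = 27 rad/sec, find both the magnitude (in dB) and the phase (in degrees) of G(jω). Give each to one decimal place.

|G| = -27.5 dB, ∠G = 4.5°

|j27| = 27
|j27 + 14| = √(27² + 14²) = 30.41
|j27 + 64| = √(27² + 64²) = 69.46
|G(j27)| = 3.29 × 27 / (30.41 × 69.46) = 0.042047
20 log₁₀(0.042047) = -27.53 dB
∠(j27) = 90.00°
∠(j27 + 14) = arctan(27/14) = 62.59°
∠(j27 + 64) = arctan(27/64) = 22.87°
∠G(j27) = 90.00° − (62.59° + 22.87°) = 4.53°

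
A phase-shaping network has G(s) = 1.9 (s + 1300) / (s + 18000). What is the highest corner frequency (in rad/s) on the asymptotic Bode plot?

Break frequencies occur at each pole and zero magnitude: 1300 rad/s, 18000 rad/s.
The highest is 18000 rad/s.

18000 rad/s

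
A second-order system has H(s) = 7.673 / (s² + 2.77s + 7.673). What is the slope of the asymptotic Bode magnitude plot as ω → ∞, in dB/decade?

With 0 zeros and 2 poles, the high-frequency asymptotic slope is 20 × (0 − 2) = -40 dB/decade.

-40 dB/decade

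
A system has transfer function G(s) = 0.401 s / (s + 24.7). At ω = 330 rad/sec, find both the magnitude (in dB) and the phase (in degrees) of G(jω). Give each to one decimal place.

|j330| = 330
|j330 + 24.7| = √(330² + 24.7²) = 330.9
|G(j330)| = 0.401 × 330 / 330.9 = 0.39988
20 log₁₀(0.39988) = -7.96 dB
∠(j330) = 90.00°
∠(j330 + 24.7) = arctan(330/24.7) = 85.72°
∠G(j330) = 90.00° − 85.72° = 4.28°

|G| = -8.0 dB, ∠G = 4.3 deg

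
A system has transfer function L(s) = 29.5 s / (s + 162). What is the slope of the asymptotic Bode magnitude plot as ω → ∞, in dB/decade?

0 dB/decade

With 1 zero and 1 pole, the high-frequency asymptotic slope is 20 × (1 − 1) = 0 dB/decade.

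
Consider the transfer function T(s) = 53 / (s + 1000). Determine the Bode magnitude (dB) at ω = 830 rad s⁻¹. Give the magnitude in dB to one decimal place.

-27.8 dB

|j830 + 1000| = √(830² + 1000²) = 1300
|T(j830)| = 53 / 1300 = 0.040783
20 log₁₀(0.040783) = -27.79 dB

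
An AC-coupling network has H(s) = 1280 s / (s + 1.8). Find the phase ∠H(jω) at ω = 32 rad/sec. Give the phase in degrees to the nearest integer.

∠(j32) = 90.00°
∠(j32 + 1.8) = arctan(32/1.8) = 86.78°
∠H(j32) = 90.00° − 86.78° = 3.22°

3°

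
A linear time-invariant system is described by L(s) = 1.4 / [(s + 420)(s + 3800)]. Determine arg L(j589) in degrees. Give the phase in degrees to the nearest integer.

∠(j589 + 420) = arctan(589/420) = 54.51°
∠(j589 + 3800) = arctan(589/3800) = 8.81°
∠L(j589) = − (54.51° + 8.81°) = -63.32°

-63°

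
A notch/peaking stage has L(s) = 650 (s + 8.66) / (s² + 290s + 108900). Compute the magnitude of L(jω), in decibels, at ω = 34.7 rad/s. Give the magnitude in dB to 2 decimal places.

|j34.7 + 8.66| = √(34.7² + 8.66²) = 35.76
|(j34.7)² + 290(j34.7) + 108900| = |1.077e+05 + j10063| = 1.082e+05
|L(j34.7)| = 650 × 35.76 / 1.082e+05 = 0.21492
20 log₁₀(0.21492) = -13.354 dB

-13.35 dB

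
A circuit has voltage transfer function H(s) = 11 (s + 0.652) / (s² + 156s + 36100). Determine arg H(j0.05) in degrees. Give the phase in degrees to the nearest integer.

4°

∠(j0.05 + 0.652) = arctan(0.05/0.652) = 4.39°
∠[(j0.05)² + 156(j0.05) + 36100] = ∠[36100 + j7.8] = 0.01°
∠H(j0.05) = 4.39° − 0.01° = 4.37°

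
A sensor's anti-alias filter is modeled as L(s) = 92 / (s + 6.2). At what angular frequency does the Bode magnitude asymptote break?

The single real pole at s = −6.2 gives a corner at ω = 6.2 rad/s.

6.2 rad/s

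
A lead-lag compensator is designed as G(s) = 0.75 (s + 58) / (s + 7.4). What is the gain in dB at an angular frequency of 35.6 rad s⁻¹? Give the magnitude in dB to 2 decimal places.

|j35.6 + 58| = √(35.6² + 58²) = 68.05
|j35.6 + 7.4| = √(35.6² + 7.4²) = 36.36
|G(j35.6)| = 0.75 × 68.05 / 36.36 = 1.4037
20 log₁₀(1.4037) = 2.946 dB

2.95 dB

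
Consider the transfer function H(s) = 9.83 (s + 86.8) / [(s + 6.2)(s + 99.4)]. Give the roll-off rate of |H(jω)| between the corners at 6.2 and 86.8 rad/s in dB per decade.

In this band the factors already past their corner are: pole at 6.2; net slope = -20 dB/decade.

-20 dB/decade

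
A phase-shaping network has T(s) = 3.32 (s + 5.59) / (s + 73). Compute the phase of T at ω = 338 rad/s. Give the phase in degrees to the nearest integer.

11°

∠(j338 + 5.59) = arctan(338/5.59) = 89.05°
∠(j338 + 73) = arctan(338/73) = 77.81°
∠T(j338) = 89.05° − 77.81° = 11.24°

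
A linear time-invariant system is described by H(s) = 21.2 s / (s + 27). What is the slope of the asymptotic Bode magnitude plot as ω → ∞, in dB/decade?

0 dB/decade

With 1 zero and 1 pole, the high-frequency asymptotic slope is 20 × (1 − 1) = 0 dB/decade.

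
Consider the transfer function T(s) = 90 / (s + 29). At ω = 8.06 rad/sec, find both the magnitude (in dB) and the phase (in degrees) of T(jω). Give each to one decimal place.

|T| = 9.5 dB, ∠T = -15.5 deg

|j8.06 + 29| = √(8.06² + 29²) = 30.1
|T(j8.06)| = 90 / 30.1 = 2.9901
20 log₁₀(2.9901) = 9.51 dB
∠(j8.06 + 29) = arctan(8.06/29) = 15.53°
∠T(j8.06) = −15.53° = -15.53°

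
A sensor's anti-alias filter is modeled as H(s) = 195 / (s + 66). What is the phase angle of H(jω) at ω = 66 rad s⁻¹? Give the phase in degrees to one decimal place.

∠(j66 + 66) = arctan(66/66) = 45.00°
∠H(j66) = −45.00° = -45.00°

-45.0 deg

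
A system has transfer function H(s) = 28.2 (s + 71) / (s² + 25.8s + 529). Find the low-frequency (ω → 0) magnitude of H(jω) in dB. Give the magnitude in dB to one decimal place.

H(0) = 28.2 × 71 / 529 = 3.7849
20 log₁₀(3.7849) = 11.56 dB

11.6 dB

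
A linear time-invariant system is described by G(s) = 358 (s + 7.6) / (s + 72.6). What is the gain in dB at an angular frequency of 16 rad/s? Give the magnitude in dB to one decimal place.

38.6 dB

|j16 + 7.6| = √(16² + 7.6²) = 17.71
|j16 + 72.6| = √(16² + 72.6²) = 74.34
|G(j16)| = 358 × 17.71 / 74.34 = 85.3
20 log₁₀(85.3) = 38.62 dB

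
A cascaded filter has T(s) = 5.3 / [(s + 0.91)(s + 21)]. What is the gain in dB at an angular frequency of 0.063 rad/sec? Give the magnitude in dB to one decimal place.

-11.2 dB

|j0.063 + 0.91| = √(0.063² + 0.91²) = 0.9122
|j0.063 + 21| = √(0.063² + 21²) = 21
|T(j0.063)| = 5.3 / (0.9122 × 21) = 0.27668
20 log₁₀(0.27668) = -11.16 dB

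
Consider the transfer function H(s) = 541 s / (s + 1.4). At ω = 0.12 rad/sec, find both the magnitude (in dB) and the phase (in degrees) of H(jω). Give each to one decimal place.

|H| = 33.3 dB, ∠H = 85.1°

|j0.12| = 0.12
|j0.12 + 1.4| = √(0.12² + 1.4²) = 1.405
|H(j0.12)| = 541 × 0.12 / 1.405 = 46.202
20 log₁₀(46.202) = 33.29 dB
∠(j0.12) = 90.00°
∠(j0.12 + 1.4) = arctan(0.12/1.4) = 4.90°
∠H(j0.12) = 90.00° − 4.90° = 85.10°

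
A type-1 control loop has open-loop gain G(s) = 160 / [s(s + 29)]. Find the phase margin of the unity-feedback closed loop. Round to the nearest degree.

Gain crossover: |G(jω)| = 1 at ω ≈ 5.42 rad s⁻¹.
∠G(j5.42) = −90° − arctan(5.42/29) ≈ -100.59°
PM = 180° + (-100.59°) = 79.41°

79 deg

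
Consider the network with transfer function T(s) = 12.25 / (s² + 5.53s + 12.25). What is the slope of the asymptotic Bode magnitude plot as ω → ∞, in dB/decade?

With 0 zeros and 2 poles, the high-frequency asymptotic slope is 20 × (0 − 2) = -40 dB/decade.

-40 dB/decade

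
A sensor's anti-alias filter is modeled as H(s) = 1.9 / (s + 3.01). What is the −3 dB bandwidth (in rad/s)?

3.01 rad/s

For a single-pole low-pass, the −3 dB point is at the pole: ω = 3.01 rad/s.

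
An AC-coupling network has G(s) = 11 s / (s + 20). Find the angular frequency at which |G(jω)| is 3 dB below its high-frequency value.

20 rad/s

For a single-pole high-pass, the −3 dB point is at the pole: ω = 20 rad/s.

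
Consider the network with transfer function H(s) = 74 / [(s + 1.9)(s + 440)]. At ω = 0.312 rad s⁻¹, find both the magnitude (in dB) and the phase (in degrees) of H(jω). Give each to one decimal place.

|H| = -21.2 dB, ∠H = -9.4°

|j0.312 + 1.9| = √(0.312² + 1.9²) = 1.925
|j0.312 + 440| = √(0.312² + 440²) = 440
|H(j0.312)| = 74 / (1.925 × 440) = 0.087347
20 log₁₀(0.087347) = -21.18 dB
∠(j0.312 + 1.9) = arctan(0.312/1.9) = 9.33°
∠(j0.312 + 440) = arctan(0.312/440) = 0.04°
∠H(j0.312) = − (9.33° + 0.04°) = -9.37°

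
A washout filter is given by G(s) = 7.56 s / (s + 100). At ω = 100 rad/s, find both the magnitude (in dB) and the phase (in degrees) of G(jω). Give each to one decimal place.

|j100| = 100
|j100 + 100| = √(100² + 100²) = 141.4
|G(j100)| = 7.56 × 100 / 141.4 = 5.3457
20 log₁₀(5.3457) = 14.56 dB
∠(j100) = 90.00°
∠(j100 + 100) = arctan(100/100) = 45.00°
∠G(j100) = 90.00° − 45.00° = 45.00°

|G| = 14.6 dB, ∠G = 45.0 deg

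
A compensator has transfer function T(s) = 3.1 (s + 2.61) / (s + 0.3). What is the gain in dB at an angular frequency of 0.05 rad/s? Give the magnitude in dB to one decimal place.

|j0.05 + 2.61| = √(0.05² + 2.61²) = 2.61
|j0.05 + 0.3| = √(0.05² + 0.3²) = 0.3041
|T(j0.05)| = 3.1 × 2.61 / 0.3041 = 26.608
20 log₁₀(26.608) = 28.50 dB

28.5 dB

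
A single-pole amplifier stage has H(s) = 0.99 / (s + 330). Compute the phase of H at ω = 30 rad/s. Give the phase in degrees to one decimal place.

-5.2°

∠(j30 + 330) = arctan(30/330) = 5.19°
∠H(j30) = −5.19° = -5.19°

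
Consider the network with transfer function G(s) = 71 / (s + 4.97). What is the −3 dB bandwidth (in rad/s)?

4.97 rad/s

For a single-pole low-pass, the −3 dB point is at the pole: ω = 4.97 rad/s.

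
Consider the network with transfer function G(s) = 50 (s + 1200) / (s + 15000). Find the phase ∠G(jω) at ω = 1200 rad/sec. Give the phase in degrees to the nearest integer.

∠(j1200 + 1200) = arctan(1200/1200) = 45.00°
∠(j1200 + 15000) = arctan(1200/15000) = 4.57°
∠G(j1200) = 45.00° − 4.57° = 40.43°

40°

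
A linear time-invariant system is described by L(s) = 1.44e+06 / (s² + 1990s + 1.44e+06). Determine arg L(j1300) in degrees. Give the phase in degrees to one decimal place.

-95.5°

∠[(j1300)² + 1990(j1300) + 1.44e+06] = ∠[-2.5e+05 + j2.587e+06] = 95.52°
∠L(j1300) = −95.52° = -95.52°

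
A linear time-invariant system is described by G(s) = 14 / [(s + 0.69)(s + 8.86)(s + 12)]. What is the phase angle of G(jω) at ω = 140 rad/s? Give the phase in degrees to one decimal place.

-261.2°

∠(j140 + 0.69) = arctan(140/0.69) = 89.72°
∠(j140 + 8.86) = arctan(140/8.86) = 86.38°
∠(j140 + 12) = arctan(140/12) = 85.10°
∠G(j140) = − (89.72° + 86.38° + 85.10°) = -261.20°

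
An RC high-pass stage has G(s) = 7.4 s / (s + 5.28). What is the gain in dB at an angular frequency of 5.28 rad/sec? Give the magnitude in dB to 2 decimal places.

14.37 dB

|j5.28| = 5.28
|j5.28 + 5.28| = √(5.28² + 5.28²) = 7.467
|G(j5.28)| = 7.4 × 5.28 / 7.467 = 5.2326
20 log₁₀(5.2326) = 14.374 dB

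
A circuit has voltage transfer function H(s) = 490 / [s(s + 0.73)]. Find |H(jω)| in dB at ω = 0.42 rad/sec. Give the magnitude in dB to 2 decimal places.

|j0.42 + 0.73| = √(0.42² + 0.73²) = 0.8422
|j0.42| = 0.42
|H(j0.42)| = 490 / (0.8422 × 0.42) = 1385.3
20 log₁₀(1385.3) = 62.831 dB

62.83 dB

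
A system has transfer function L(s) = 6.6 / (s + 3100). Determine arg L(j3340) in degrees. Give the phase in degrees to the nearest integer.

-47 deg

∠(j3340 + 3100) = arctan(3340/3100) = 47.13°
∠L(j3340) = −47.13° = -47.13°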